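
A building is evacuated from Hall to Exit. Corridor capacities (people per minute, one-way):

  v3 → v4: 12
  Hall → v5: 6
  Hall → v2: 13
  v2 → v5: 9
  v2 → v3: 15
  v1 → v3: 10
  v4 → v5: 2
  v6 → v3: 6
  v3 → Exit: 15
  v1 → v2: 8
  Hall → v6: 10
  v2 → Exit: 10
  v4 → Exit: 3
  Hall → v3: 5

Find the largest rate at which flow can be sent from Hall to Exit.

Augment Hall→v2→Exit: bottleneck 10, flow now 10.
Augment Hall→v3→Exit: bottleneck 5, flow now 15.
Augment Hall→v2→v3→Exit: bottleneck 3, flow now 18.
Augment Hall→v6→v3→Exit: bottleneck 6, flow now 24.
No augmenting path remains; maximum flow = 24.
In the residual graph, reachable from Hall: {Hall, v5, v6}.
Min-cut edges: Hall→v2 (13), Hall→v3 (5), v6→v3 (6); capacity 13 + 5 + 6 = 24.
This cut is saturated, so no flow can exceed 24.

24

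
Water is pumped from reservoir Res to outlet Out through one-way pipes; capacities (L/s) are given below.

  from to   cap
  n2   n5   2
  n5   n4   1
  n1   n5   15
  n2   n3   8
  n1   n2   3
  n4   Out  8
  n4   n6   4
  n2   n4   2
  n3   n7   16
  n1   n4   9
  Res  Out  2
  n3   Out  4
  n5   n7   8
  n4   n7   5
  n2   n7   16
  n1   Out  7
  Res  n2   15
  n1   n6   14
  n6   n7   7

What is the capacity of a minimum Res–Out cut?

9

Augment Res→Out: bottleneck 2, flow now 2.
Augment Res→n2→n3→Out: bottleneck 4, flow now 6.
Augment Res→n2→n4→Out: bottleneck 2, flow now 8.
Augment Res→n2→n5→n4→Out: bottleneck 1, flow now 9.
No augmenting path remains; maximum flow = 9.
By max-flow min-cut, the minimum cut capacity equals the max flow.
In the residual graph, reachable from Res: {Res, n2, n3, n5, n7}.
Min-cut edges: Res→Out (2), n2→n4 (2), n3→Out (4), n5→n4 (1); capacity 2 + 2 + 4 + 1 = 9.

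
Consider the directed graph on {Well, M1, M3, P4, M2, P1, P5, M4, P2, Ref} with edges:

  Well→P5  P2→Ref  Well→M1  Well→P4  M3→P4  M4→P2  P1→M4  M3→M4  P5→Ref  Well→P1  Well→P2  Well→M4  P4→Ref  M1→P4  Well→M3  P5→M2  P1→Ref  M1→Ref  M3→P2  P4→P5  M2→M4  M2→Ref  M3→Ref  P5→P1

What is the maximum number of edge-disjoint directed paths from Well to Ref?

Assign every edge capacity 1; by Menger, the answer equals the max flow.
Path Well→M1→Ref (+1); total 1.
Path Well→M3→Ref (+1); total 2.
Path Well→P4→Ref (+1); total 3.
Path Well→P1→Ref (+1); total 4.
Path Well→P5→Ref (+1); total 5.
Path Well→P2→Ref (+1); total 6.
No residual Well→Ref path; max flow = 6.
Certifying cut of size 6: {P2→Ref, Well→M1, Well→M3, Well→P1, Well→P4, Well→P5}.

6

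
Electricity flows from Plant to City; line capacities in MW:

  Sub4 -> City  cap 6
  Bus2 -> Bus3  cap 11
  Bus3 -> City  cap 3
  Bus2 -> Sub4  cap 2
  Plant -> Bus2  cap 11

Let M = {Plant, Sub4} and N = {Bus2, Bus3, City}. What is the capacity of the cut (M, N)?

17

Edges leaving {Plant, Sub4}: Plant→Bus2 (11), Sub4→City (6).
Cut capacity = 11 + 6 = 17.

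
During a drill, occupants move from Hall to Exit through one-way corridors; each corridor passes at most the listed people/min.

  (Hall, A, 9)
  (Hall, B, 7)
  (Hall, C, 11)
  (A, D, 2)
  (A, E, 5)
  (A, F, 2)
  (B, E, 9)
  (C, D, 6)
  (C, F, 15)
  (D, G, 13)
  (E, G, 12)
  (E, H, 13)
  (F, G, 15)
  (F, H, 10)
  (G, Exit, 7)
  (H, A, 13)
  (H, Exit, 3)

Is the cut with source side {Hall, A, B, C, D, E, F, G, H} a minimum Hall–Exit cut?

Given cut capacity: 7 + 3 = 10.
Augment Hall→A→D→G→Exit: bottleneck 2, flow now 2.
Augment Hall→A→E→G→Exit: bottleneck 5, flow now 7.
Augment Hall→A→F→H→Exit: bottleneck 2, flow now 9.
Augment Hall→B→E→H→Exit: bottleneck 1, flow now 10.
No augmenting path remains; maximum flow = 10.
Cut capacity 10 equals the max flow, so it is a minimum cut.

Yes — it is a minimum cut (capacity 10).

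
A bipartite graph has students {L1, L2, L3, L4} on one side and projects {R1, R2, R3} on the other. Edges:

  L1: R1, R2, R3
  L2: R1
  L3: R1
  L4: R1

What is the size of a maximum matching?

Unit-capacity flow: source→left, listed edges, right→sink; max matching = max flow.
Augmenting path L1→R1 (+1); matched 1.
Augmenting path L2→R1→L1→R2 (+1); matched 2.
No augmenting path remains; maximum matching = 2.
König certificate: {L1, R1} is a vertex cover of size 2 (every listed pair touches it), so no matching can be larger.

2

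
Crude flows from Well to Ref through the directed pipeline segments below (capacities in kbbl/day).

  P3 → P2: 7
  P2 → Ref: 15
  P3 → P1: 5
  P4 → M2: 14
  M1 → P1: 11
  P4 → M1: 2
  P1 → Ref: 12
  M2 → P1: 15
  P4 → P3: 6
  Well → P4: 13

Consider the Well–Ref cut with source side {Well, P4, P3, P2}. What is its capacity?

36

Edges leaving {Well, P4, P3, P2}: P4→M2 (14), P4→M1 (2), P3→P1 (5), P2→Ref (15).
Cut capacity = 14 + 2 + 5 + 15 = 36.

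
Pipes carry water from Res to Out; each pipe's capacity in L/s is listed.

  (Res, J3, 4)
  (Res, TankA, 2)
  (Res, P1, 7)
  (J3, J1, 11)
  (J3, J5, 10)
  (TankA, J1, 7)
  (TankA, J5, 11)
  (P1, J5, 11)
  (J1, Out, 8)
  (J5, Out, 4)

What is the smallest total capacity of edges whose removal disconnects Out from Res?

10

Augment Res→J3→J1→Out: bottleneck 4, flow now 4.
Augment Res→TankA→J1→Out: bottleneck 2, flow now 6.
Augment Res→P1→J5→Out: bottleneck 4, flow now 10.
No augmenting path remains; maximum flow = 10.
By max-flow min-cut, the minimum cut capacity equals the max flow.
In the residual graph, reachable from Res: {Res, P1, J5}.
Min-cut edges: Res→J3 (4), Res→TankA (2), J5→Out (4); capacity 4 + 2 + 4 = 10.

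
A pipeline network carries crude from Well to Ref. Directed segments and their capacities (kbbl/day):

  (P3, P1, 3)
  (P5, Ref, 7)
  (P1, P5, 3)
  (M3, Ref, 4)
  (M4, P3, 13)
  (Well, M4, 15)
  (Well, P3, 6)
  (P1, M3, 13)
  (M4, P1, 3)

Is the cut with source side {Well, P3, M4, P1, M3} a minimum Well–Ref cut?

Given cut capacity: 3 + 4 = 7.
Augment Well→P3→P1→P5→Ref: bottleneck 3, flow now 3.
Augment Well→M4→P1→M3→Ref: bottleneck 3, flow now 6.
No augmenting path remains; maximum flow = 6.
In the residual graph, reachable from Well: {Well, P3, M4}.
Min-cut edges: P3→P1 (3), M4→P1 (3); capacity 3 + 3 = 6.
Cut capacity 7 exceeds the max flow 6, so it is not minimum.

No — its capacity is 7, but the minimum cut has capacity 6.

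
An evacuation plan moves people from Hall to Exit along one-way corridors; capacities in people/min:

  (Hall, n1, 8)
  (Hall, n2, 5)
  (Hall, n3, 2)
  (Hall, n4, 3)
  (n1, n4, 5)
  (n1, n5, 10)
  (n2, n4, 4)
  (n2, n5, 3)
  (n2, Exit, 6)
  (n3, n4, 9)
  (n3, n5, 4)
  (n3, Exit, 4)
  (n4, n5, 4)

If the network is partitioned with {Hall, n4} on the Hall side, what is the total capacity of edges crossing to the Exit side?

Edges leaving {Hall, n4}: Hall→n1 (8), Hall→n2 (5), Hall→n3 (2), n4→n5 (4).
Cut capacity = 8 + 5 + 2 + 4 = 19.

19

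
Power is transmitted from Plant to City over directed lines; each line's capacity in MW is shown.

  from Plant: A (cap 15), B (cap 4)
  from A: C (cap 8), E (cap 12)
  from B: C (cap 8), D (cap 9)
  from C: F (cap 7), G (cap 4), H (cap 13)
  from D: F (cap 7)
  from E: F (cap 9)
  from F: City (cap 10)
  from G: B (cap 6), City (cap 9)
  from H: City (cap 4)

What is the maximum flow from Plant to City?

Augment Plant→A→C→F→City: bottleneck 7, flow now 7.
Augment Plant→A→C→G→City: bottleneck 1, flow now 8.
Augment Plant→A→E→F→City: bottleneck 3, flow now 11.
Augment Plant→B→C→G→City: bottleneck 3, flow now 14.
Augment Plant→B→C→H→City: bottleneck 1, flow now 15.
Augment Plant→A→E→F→C→H→City: bottleneck 3, flow now 18. (uses reverse residual edge)
No augmenting path remains; maximum flow = 18.
In the residual graph, reachable from Plant: {Plant, A, B, C, D, E, F, H}.
Min-cut edges: C→G (4), F→City (10), H→City (4); capacity 4 + 10 + 4 = 18.
This cut is saturated, so no flow can exceed 18.

18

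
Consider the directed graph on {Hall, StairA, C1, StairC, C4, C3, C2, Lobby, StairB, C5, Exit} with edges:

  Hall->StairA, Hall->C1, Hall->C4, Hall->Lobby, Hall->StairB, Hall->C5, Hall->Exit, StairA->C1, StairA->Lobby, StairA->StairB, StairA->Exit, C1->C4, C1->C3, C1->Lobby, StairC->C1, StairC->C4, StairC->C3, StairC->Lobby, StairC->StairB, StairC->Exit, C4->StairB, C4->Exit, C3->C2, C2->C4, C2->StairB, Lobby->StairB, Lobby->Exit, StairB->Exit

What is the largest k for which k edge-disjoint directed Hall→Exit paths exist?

Assign every edge capacity 1; by Menger, the answer equals the max flow.
Path Hall→Exit (+1); total 1.
Path Hall→StairA→Exit (+1); total 2.
Path Hall→C4→Exit (+1); total 3.
Path Hall→Lobby→Exit (+1); total 4.
Path Hall→StairB→Exit (+1); total 5.
No residual Hall→Exit path; max flow = 5.
Certifying cut of size 5: {C4→Exit, Hall→Exit, Hall→StairA, Lobby→Exit, StairB→Exit}.

5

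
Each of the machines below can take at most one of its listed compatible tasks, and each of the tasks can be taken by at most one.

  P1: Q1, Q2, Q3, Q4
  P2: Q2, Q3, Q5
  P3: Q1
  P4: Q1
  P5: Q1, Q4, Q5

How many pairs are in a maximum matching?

4

Unit-capacity flow: source→left, listed edges, right→sink; max matching = max flow.
Augmenting path P1→Q1 (+1); matched 1.
Augmenting path P2→Q2 (+1); matched 2.
Augmenting path P5→Q4 (+1); matched 3.
Augmenting path P3→Q1→P1→Q3 (+1); matched 4.
No augmenting path remains; maximum matching = 4.
König certificate: {P1, P2, P5, Q1} is a vertex cover of size 4 (every listed pair touches it), so no matching can be larger.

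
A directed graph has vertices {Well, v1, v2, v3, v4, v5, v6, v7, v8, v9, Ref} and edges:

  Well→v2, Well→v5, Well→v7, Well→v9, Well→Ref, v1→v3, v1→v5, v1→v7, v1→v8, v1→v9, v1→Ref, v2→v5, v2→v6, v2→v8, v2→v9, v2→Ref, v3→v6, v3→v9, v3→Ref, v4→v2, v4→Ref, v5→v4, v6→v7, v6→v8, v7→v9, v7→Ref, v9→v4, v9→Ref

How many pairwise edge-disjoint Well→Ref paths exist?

Assign every edge capacity 1; by Menger, the answer equals the max flow.
Path Well→Ref (+1); total 1.
Path Well→v2→Ref (+1); total 2.
Path Well→v7→Ref (+1); total 3.
Path Well→v9→Ref (+1); total 4.
Path Well→v5→v4→Ref (+1); total 5.
No residual Well→Ref path; max flow = 5.
Certifying cut of size 5: {Well→Ref, Well→v2, Well→v5, Well→v7, Well→v9}.

5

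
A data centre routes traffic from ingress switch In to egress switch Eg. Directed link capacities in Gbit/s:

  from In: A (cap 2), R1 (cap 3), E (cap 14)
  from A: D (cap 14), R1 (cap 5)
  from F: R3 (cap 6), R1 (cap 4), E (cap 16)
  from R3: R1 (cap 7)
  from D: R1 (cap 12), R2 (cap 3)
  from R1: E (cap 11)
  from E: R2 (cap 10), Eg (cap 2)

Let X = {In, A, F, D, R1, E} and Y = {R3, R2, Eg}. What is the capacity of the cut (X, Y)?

Edges leaving {In, A, F, D, R1, E}: F→R3 (6), D→R2 (3), E→R2 (10), E→Eg (2).
Cut capacity = 6 + 3 + 10 + 2 = 21.

21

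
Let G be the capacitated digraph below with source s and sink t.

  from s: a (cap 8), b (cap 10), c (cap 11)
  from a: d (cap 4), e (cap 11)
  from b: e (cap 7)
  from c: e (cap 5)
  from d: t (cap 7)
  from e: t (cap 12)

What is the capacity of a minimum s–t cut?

Augment s→a→d→t: bottleneck 4, flow now 4.
Augment s→a→e→t: bottleneck 4, flow now 8.
Augment s→b→e→t: bottleneck 7, flow now 15.
Augment s→c→e→t: bottleneck 1, flow now 16.
No augmenting path remains; maximum flow = 16.
By max-flow min-cut, the minimum cut capacity equals the max flow.
In the residual graph, reachable from s: {s, a, b, c, e}.
Min-cut edges: a→d (4), e→t (12); capacity 4 + 12 = 16.

16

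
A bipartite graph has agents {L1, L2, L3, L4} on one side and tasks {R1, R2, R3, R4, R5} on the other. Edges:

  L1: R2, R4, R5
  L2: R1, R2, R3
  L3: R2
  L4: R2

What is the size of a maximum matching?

Unit-capacity flow: source→left, listed edges, right→sink; max matching = max flow.
Augmenting path L1→R2 (+1); matched 1.
Augmenting path L2→R1 (+1); matched 2.
Augmenting path L3→R2→L1→R4 (+1); matched 3.
No augmenting path remains; maximum matching = 3.
König certificate: {L1, L2, R2} is a vertex cover of size 3 (every listed pair touches it), so no matching can be larger.

3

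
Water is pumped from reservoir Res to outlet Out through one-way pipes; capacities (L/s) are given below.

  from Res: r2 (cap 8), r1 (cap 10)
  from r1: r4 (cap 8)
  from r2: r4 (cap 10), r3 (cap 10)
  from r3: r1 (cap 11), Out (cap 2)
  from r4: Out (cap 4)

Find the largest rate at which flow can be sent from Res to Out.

Augment Res→r1→r4→Out: bottleneck 4, flow now 4.
Augment Res→r2→r3→Out: bottleneck 2, flow now 6.
No augmenting path remains; maximum flow = 6.
In the residual graph, reachable from Res: {Res, r1, r2, r3, r4}.
Min-cut edges: r3→Out (2), r4→Out (4); capacity 2 + 4 = 6.
This cut is saturated, so no flow can exceed 6.

6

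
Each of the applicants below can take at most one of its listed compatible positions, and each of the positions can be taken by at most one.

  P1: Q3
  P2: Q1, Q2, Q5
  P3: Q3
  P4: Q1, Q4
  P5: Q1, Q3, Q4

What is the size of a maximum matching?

Unit-capacity flow: source→left, listed edges, right→sink; max matching = max flow.
Augmenting path P1→Q3 (+1); matched 1.
Augmenting path P2→Q1 (+1); matched 2.
Augmenting path P4→Q4 (+1); matched 3.
Augmenting path P5→Q1→P2→Q2 (+1); matched 4.
No augmenting path remains; maximum matching = 4.
König certificate: {P2, P4, P5, Q3} is a vertex cover of size 4 (every listed pair touches it), so no matching can be larger.

4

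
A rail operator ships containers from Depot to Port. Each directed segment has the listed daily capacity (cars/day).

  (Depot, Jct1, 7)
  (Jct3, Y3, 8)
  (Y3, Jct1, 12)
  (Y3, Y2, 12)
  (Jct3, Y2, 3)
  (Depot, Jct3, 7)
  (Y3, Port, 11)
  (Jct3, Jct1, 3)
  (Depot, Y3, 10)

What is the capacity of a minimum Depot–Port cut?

11

Augment Depot→Y3→Port: bottleneck 10, flow now 10.
Augment Depot→Jct3→Y3→Port: bottleneck 1, flow now 11.
No augmenting path remains; maximum flow = 11.
By max-flow min-cut, the minimum cut capacity equals the max flow.
In the residual graph, reachable from Depot: {Depot, Jct3, Y3, Y2, Jct1}.
Min-cut edges: Y3→Port (11); capacity 11 = 11.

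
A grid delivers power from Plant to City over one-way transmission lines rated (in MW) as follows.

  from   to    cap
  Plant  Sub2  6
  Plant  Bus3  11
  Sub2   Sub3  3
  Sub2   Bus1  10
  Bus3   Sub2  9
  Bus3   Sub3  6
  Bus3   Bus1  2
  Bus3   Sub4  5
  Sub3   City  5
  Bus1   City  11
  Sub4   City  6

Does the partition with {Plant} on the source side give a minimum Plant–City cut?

Given cut capacity: 6 + 11 = 17.
Augment Plant→Sub2→Sub3→City: bottleneck 3, flow now 3.
Augment Plant→Sub2→Bus1→City: bottleneck 3, flow now 6.
Augment Plant→Bus3→Sub3→City: bottleneck 2, flow now 8.
Augment Plant→Bus3→Bus1→City: bottleneck 2, flow now 10.
Augment Plant→Bus3→Sub4→City: bottleneck 5, flow now 15.
Augment Plant→Bus3→Sub2→Bus1→City: bottleneck 2, flow now 17.
No augmenting path remains; maximum flow = 17.
Cut capacity 17 equals the max flow, so it is a minimum cut.

Yes — it is a minimum cut (capacity 17).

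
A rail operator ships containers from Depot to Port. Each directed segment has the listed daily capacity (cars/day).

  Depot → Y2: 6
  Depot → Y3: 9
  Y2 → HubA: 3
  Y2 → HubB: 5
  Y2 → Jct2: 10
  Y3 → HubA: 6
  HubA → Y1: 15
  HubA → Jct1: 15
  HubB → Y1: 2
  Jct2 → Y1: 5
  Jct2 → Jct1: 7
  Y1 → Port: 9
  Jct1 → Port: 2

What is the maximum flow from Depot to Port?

Augment Depot→Y2→HubA→Y1→Port: bottleneck 3, flow now 3.
Augment Depot→Y2→HubB→Y1→Port: bottleneck 2, flow now 5.
Augment Depot→Y2→Jct2→Y1→Port: bottleneck 1, flow now 6.
Augment Depot→Y3→HubA→Y1→Port: bottleneck 3, flow now 9.
Augment Depot→Y3→HubA→Jct1→Port: bottleneck 2, flow now 11.
No augmenting path remains; maximum flow = 11.
In the residual graph, reachable from Depot: {Depot, Y2, Y3, HubA, HubB, Jct2, Y1, Jct1}.
Min-cut edges: Y1→Port (9), Jct1→Port (2); capacity 9 + 2 = 11.
This cut is saturated, so no flow can exceed 11.

11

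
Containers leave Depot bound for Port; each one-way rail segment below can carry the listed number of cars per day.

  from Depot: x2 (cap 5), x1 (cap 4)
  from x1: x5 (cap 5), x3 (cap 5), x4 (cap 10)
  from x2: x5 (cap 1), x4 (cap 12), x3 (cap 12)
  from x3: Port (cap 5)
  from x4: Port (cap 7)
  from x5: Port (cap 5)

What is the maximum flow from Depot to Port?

Augment Depot→x1→x3→Port: bottleneck 4, flow now 4.
Augment Depot→x2→x3→Port: bottleneck 1, flow now 5.
Augment Depot→x2→x4→Port: bottleneck 4, flow now 9.
No augmenting path remains; maximum flow = 9.
In the residual graph, reachable from Depot: {Depot}.
Min-cut edges: Depot→x1 (4), Depot→x2 (5); capacity 4 + 5 = 9.
This cut is saturated, so no flow can exceed 9.

9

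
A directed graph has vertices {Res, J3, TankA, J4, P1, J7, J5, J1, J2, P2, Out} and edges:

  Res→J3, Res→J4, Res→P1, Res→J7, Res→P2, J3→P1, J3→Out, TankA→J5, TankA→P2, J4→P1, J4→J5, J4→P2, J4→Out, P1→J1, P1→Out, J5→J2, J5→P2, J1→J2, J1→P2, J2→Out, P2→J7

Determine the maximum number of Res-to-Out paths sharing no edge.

Assign every edge capacity 1; by Menger, the answer equals the max flow.
Path Res→J3→Out (+1); total 1.
Path Res→J4→Out (+1); total 2.
Path Res→P1→Out (+1); total 3.
No residual Res→Out path; max flow = 3.
Certifying cut of size 3: {Res→J3, Res→J4, Res→P1}.

3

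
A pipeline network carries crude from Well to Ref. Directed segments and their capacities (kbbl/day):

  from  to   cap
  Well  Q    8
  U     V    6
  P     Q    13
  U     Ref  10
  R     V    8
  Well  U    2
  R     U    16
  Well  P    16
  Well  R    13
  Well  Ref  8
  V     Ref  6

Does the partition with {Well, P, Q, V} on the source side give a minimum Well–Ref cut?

No — its capacity is 29, but the minimum cut has capacity 23.

Given cut capacity: 13 + 2 + 8 + 6 = 29.
Augment Well→Ref: bottleneck 8, flow now 8.
Augment Well→U→Ref: bottleneck 2, flow now 10.
Augment Well→R→U→Ref: bottleneck 8, flow now 18.
Augment Well→R→V→Ref: bottleneck 5, flow now 23.
No augmenting path remains; maximum flow = 23.
In the residual graph, reachable from Well: {Well, P, Q}.
Min-cut edges: Well→R (13), Well→U (2), Well→Ref (8); capacity 13 + 2 + 8 = 23.
Cut capacity 29 exceeds the max flow 23, so it is not minimum.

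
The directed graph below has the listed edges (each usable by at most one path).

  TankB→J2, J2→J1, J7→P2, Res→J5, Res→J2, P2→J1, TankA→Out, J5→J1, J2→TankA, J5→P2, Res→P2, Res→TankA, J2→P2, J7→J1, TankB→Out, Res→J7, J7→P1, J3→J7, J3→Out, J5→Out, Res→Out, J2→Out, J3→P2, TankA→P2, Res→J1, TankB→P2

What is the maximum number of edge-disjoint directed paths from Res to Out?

Assign every edge capacity 1; by Menger, the answer equals the max flow.
Path Res→Out (+1); total 1.
Path Res→J2→Out (+1); total 2.
Path Res→J5→Out (+1); total 3.
Path Res→TankA→Out (+1); total 4.
No residual Res→Out path; max flow = 4.
Certifying cut of size 4: {Res→J2, Res→J5, Res→Out, Res→TankA}.

4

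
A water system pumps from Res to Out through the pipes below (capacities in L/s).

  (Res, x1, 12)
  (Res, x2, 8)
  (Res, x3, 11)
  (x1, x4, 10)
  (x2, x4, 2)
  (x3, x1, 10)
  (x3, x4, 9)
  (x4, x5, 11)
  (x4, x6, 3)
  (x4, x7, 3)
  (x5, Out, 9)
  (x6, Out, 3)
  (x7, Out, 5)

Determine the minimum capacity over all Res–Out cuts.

15

Augment Res→x1→x4→x5→Out: bottleneck 9, flow now 9.
Augment Res→x1→x4→x6→Out: bottleneck 1, flow now 10.
Augment Res→x2→x4→x6→Out: bottleneck 2, flow now 12.
Augment Res→x3→x4→x7→Out: bottleneck 3, flow now 15.
No augmenting path remains; maximum flow = 15.
By max-flow min-cut, the minimum cut capacity equals the max flow.
In the residual graph, reachable from Res: {Res, x1, x2, x3, x4, x5}.
Min-cut edges: x4→x6 (3), x4→x7 (3), x5→Out (9); capacity 3 + 3 + 9 = 15.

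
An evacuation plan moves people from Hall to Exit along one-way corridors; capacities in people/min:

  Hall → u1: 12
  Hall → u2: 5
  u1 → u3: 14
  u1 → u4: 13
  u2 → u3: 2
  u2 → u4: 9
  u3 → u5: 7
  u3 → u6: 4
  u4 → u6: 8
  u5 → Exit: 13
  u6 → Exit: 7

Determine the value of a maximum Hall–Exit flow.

14

Augment Hall→u1→u3→u5→Exit: bottleneck 7, flow now 7.
Augment Hall→u1→u3→u6→Exit: bottleneck 4, flow now 11.
Augment Hall→u1→u4→u6→Exit: bottleneck 1, flow now 12.
Augment Hall→u2→u4→u6→Exit: bottleneck 2, flow now 14.
No augmenting path remains; maximum flow = 14.
In the residual graph, reachable from Hall: {Hall, u1, u2, u3, u4, u6}.
Min-cut edges: u3→u5 (7), u6→Exit (7); capacity 7 + 7 = 14.
This cut is saturated, so no flow can exceed 14.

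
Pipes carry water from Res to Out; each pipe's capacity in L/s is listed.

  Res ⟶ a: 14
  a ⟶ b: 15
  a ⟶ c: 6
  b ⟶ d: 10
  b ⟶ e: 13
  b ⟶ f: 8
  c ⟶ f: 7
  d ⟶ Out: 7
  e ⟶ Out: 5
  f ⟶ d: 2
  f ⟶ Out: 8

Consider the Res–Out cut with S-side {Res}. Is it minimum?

Given cut capacity: 14 = 14.
Augment Res→a→b→d→Out: bottleneck 7, flow now 7.
Augment Res→a→b→e→Out: bottleneck 5, flow now 12.
Augment Res→a→b→f→Out: bottleneck 2, flow now 14.
No augmenting path remains; maximum flow = 14.
Cut capacity 14 equals the max flow, so it is a minimum cut.

Yes — it is a minimum cut (capacity 14).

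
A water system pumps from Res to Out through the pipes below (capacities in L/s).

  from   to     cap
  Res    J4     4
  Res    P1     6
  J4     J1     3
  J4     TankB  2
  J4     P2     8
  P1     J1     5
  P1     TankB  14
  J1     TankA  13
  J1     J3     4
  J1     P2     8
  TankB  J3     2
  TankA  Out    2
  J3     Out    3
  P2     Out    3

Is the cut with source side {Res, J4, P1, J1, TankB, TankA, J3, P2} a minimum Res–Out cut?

Given cut capacity: 2 + 3 + 3 = 8.
Augment Res→J4→P2→Out: bottleneck 3, flow now 3.
Augment Res→J4→J1→TankA→Out: bottleneck 1, flow now 4.
Augment Res→P1→J1→TankA→Out: bottleneck 1, flow now 5.
Augment Res→P1→J1→J3→Out: bottleneck 3, flow now 8.
No augmenting path remains; maximum flow = 8.
Cut capacity 8 equals the max flow, so it is a minimum cut.

Yes — it is a minimum cut (capacity 8).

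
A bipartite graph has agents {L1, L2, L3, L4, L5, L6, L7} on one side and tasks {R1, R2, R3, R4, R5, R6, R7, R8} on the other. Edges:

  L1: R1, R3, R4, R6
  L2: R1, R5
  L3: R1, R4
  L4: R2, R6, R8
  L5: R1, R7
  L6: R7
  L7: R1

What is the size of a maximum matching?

Unit-capacity flow: source→left, listed edges, right→sink; max matching = max flow.
Augmenting path L1→R1 (+1); matched 1.
Augmenting path L2→R5 (+1); matched 2.
Augmenting path L3→R4 (+1); matched 3.
Augmenting path L4→R2 (+1); matched 4.
Augmenting path L5→R7 (+1); matched 5.
Augmenting path L7→R1→L1→R3 (+1); matched 6.
No augmenting path remains; maximum matching = 6.
König certificate: {L1, L2, L3, L4, R1, R7} is a vertex cover of size 6 (every listed pair touches it), so no matching can be larger.

6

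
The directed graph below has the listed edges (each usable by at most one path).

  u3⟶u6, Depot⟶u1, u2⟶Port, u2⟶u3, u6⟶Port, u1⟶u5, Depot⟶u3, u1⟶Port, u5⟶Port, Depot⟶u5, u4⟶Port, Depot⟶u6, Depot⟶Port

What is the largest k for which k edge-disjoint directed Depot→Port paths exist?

Assign every edge capacity 1; by Menger, the answer equals the max flow.
Path Depot→Port (+1); total 1.
Path Depot→u1→Port (+1); total 2.
Path Depot→u5→Port (+1); total 3.
Path Depot→u6→Port (+1); total 4.
No residual Depot→Port path; max flow = 4.
Certifying cut of size 4: {Depot→Port, Depot→u1, Depot→u5, u6→Port}.

4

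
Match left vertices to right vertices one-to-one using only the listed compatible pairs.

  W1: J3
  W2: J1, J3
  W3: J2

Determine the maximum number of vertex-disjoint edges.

3

Unit-capacity flow: source→left, listed edges, right→sink; max matching = max flow.
Augmenting path W1→J3 (+1); matched 1.
Augmenting path W2→J1 (+1); matched 2.
Augmenting path W3→J2 (+1); matched 3.
No augmenting path remains; maximum matching = 3.
König certificate: {W1, W2, W3} is a vertex cover of size 3 (every listed pair touches it), so no matching can be larger.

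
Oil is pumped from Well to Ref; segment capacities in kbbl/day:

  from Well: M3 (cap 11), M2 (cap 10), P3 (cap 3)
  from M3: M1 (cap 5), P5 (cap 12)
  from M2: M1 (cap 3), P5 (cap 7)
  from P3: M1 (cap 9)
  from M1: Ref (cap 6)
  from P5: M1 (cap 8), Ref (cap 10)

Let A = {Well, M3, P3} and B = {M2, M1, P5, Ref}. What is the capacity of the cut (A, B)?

36

Edges leaving {Well, M3, P3}: Well→M2 (10), M3→M1 (5), M3→P5 (12), P3→M1 (9).
Cut capacity = 10 + 5 + 12 + 9 = 36.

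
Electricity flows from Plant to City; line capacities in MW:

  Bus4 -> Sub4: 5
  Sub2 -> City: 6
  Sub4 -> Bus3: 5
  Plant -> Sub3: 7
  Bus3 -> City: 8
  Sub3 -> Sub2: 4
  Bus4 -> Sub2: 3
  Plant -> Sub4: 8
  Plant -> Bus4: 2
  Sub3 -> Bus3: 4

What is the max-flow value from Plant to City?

Augment Plant→Sub3→Bus3→City: bottleneck 4, flow now 4.
Augment Plant→Sub3→Sub2→City: bottleneck 3, flow now 7.
Augment Plant→Sub4→Bus3→City: bottleneck 4, flow now 11.
Augment Plant→Bus4→Sub2→City: bottleneck 2, flow now 13.
Augment Plant→Sub4→Bus3→Sub3→Sub2→City: bottleneck 1, flow now 14. (uses reverse residual edge)
No augmenting path remains; maximum flow = 14.
In the residual graph, reachable from Plant: {Plant, Sub4}.
Min-cut edges: Plant→Sub3 (7), Plant→Bus4 (2), Sub4→Bus3 (5); capacity 7 + 2 + 5 = 14.
This cut is saturated, so no flow can exceed 14.

14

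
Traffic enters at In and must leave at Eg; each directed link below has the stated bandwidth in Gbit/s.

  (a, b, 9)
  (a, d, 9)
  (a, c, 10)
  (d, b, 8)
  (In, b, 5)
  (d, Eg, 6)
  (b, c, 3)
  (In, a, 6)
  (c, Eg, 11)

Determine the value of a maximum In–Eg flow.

9

Augment In→a→c→Eg: bottleneck 6, flow now 6.
Augment In→b→c→Eg: bottleneck 3, flow now 9.
No augmenting path remains; maximum flow = 9.
In the residual graph, reachable from In: {In, b}.
Min-cut edges: In→a (6), b→c (3); capacity 6 + 3 = 9.
This cut is saturated, so no flow can exceed 9.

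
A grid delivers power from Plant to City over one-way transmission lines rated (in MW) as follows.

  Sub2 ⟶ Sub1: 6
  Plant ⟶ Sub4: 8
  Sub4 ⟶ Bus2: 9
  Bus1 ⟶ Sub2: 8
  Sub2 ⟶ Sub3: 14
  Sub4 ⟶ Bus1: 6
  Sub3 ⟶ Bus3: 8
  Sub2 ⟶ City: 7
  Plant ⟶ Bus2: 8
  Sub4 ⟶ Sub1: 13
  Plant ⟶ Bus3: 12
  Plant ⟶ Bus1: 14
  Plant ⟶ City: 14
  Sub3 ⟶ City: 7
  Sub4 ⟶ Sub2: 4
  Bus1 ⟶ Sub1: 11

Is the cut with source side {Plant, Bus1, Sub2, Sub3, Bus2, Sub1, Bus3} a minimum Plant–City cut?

Given cut capacity: 8 + 14 + 7 + 7 = 36.
Augment Plant→City: bottleneck 14, flow now 14.
Augment Plant→Sub4→Sub2→City: bottleneck 4, flow now 18.
Augment Plant→Bus1→Sub2→City: bottleneck 3, flow now 21.
Augment Plant→Bus1→Sub2→Sub3→City: bottleneck 5, flow now 26.
No augmenting path remains; maximum flow = 26.
In the residual graph, reachable from Plant: {Plant, Sub4, Bus1, Bus2, Sub1, Bus3}.
Min-cut edges: Plant→City (14), Sub4→Sub2 (4), Bus1→Sub2 (8); capacity 14 + 4 + 8 = 26.
Cut capacity 36 exceeds the max flow 26, so it is not minimum.

No — its capacity is 36, but the minimum cut has capacity 26.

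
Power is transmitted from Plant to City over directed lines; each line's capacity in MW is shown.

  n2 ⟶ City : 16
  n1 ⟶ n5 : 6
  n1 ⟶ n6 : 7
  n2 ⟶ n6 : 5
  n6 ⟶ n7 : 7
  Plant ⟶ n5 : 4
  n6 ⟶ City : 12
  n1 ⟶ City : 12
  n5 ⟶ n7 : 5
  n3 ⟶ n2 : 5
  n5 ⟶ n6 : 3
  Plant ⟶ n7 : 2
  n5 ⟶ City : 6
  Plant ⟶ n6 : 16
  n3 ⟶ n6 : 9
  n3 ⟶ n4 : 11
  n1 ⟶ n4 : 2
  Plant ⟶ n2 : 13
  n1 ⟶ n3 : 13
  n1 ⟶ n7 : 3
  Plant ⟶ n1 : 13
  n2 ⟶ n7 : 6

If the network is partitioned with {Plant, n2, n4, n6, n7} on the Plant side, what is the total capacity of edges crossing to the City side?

Edges leaving {Plant, n2, n4, n6, n7}: Plant→n1 (13), Plant→n5 (4), n2→City (16), n6→City (12).
Cut capacity = 13 + 4 + 16 + 12 = 45.

45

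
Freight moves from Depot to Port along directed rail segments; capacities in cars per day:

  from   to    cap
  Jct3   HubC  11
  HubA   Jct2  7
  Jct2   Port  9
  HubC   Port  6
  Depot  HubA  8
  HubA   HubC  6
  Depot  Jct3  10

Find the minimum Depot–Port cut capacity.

Augment Depot→HubA→Jct2→Port: bottleneck 7, flow now 7.
Augment Depot→HubA→HubC→Port: bottleneck 1, flow now 8.
Augment Depot→Jct3→HubC→Port: bottleneck 5, flow now 13.
No augmenting path remains; maximum flow = 13.
By max-flow min-cut, the minimum cut capacity equals the max flow.
In the residual graph, reachable from Depot: {Depot, HubA, Jct3, HubC}.
Min-cut edges: HubA→Jct2 (7), HubC→Port (6); capacity 7 + 6 = 13.

13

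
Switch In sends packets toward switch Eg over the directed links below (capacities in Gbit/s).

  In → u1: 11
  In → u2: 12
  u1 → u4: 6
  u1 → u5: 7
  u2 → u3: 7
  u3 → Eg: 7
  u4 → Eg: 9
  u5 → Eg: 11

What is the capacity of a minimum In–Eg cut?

Augment In→u1→u4→Eg: bottleneck 6, flow now 6.
Augment In→u1→u5→Eg: bottleneck 5, flow now 11.
Augment In→u2→u3→Eg: bottleneck 7, flow now 18.
No augmenting path remains; maximum flow = 18.
By max-flow min-cut, the minimum cut capacity equals the max flow.
In the residual graph, reachable from In: {In, u2}.
Min-cut edges: In→u1 (11), u2→u3 (7); capacity 11 + 7 = 18.

18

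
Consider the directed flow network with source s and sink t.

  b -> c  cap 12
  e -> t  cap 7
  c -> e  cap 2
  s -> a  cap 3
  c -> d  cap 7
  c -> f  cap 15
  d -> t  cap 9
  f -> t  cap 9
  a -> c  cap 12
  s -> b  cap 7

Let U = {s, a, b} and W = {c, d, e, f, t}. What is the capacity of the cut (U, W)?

Edges leaving {s, a, b}: a→c (12), b→c (12).
Cut capacity = 12 + 12 = 24.

24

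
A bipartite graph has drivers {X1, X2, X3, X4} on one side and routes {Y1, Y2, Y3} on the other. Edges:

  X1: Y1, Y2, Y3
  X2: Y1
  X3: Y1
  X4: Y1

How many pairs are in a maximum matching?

Unit-capacity flow: source→left, listed edges, right→sink; max matching = max flow.
Augmenting path X1→Y1 (+1); matched 1.
Augmenting path X2→Y1→X1→Y2 (+1); matched 2.
No augmenting path remains; maximum matching = 2.
König certificate: {X1, Y1} is a vertex cover of size 2 (every listed pair touches it), so no matching can be larger.

2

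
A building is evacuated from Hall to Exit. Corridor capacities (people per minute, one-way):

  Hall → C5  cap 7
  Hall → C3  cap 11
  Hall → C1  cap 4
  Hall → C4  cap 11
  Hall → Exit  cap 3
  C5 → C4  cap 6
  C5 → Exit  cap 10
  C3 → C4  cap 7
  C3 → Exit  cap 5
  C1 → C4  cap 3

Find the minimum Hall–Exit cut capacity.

Augment Hall→Exit: bottleneck 3, flow now 3.
Augment Hall→C5→Exit: bottleneck 7, flow now 10.
Augment Hall→C3→Exit: bottleneck 5, flow now 15.
No augmenting path remains; maximum flow = 15.
By max-flow min-cut, the minimum cut capacity equals the max flow.
In the residual graph, reachable from Hall: {Hall, C3, C1, C4}.
Min-cut edges: Hall→C5 (7), Hall→Exit (3), C3→Exit (5); capacity 7 + 3 + 5 = 15.

15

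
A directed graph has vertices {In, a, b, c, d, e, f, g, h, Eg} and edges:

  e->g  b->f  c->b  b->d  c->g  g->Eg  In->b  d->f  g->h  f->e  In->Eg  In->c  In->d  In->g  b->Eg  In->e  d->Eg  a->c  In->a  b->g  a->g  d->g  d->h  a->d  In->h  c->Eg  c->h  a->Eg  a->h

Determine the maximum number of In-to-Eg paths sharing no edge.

Assign every edge capacity 1; by Menger, the answer equals the max flow.
Path In→Eg (+1); total 1.
Path In→a→Eg (+1); total 2.
Path In→b→Eg (+1); total 3.
Path In→c→Eg (+1); total 4.
Path In→d→Eg (+1); total 5.
Path In→g→Eg (+1); total 6.
No residual In→Eg path; max flow = 6.
Certifying cut of size 6: {In→Eg, In→a, In→b, In→c, In→d, g→Eg}.

6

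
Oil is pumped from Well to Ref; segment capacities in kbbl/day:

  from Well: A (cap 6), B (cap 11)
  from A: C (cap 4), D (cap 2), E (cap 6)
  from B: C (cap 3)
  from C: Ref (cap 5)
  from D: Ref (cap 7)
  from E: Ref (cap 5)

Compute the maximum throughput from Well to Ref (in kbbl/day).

9

Augment Well→A→C→Ref: bottleneck 4, flow now 4.
Augment Well→A→D→Ref: bottleneck 2, flow now 6.
Augment Well→B→C→Ref: bottleneck 1, flow now 7.
Augment Well→B→C→A→E→Ref: bottleneck 2, flow now 9. (uses reverse residual edge)
No augmenting path remains; maximum flow = 9.
In the residual graph, reachable from Well: {Well, B}.
Min-cut edges: Well→A (6), B→C (3); capacity 6 + 3 = 9.
This cut is saturated, so no flow can exceed 9.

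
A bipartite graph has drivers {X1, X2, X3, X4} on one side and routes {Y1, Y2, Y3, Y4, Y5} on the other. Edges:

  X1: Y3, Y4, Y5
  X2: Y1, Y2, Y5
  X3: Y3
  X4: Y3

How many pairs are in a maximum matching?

Unit-capacity flow: source→left, listed edges, right→sink; max matching = max flow.
Augmenting path X1→Y3 (+1); matched 1.
Augmenting path X2→Y1 (+1); matched 2.
Augmenting path X3→Y3→X1→Y4 (+1); matched 3.
No augmenting path remains; maximum matching = 3.
König certificate: {X1, X2, Y3} is a vertex cover of size 3 (every listed pair touches it), so no matching can be larger.

3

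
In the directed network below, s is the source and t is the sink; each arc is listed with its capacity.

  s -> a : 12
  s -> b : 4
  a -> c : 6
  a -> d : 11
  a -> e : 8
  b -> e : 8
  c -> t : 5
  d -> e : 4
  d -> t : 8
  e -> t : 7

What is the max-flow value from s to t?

16

Augment s→a→c→t: bottleneck 5, flow now 5.
Augment s→a→d→t: bottleneck 7, flow now 12.
Augment s→b→e→t: bottleneck 4, flow now 16.
No augmenting path remains; maximum flow = 16.
In the residual graph, reachable from s: {s}.
Min-cut edges: s→a (12), s→b (4); capacity 12 + 4 = 16.
This cut is saturated, so no flow can exceed 16.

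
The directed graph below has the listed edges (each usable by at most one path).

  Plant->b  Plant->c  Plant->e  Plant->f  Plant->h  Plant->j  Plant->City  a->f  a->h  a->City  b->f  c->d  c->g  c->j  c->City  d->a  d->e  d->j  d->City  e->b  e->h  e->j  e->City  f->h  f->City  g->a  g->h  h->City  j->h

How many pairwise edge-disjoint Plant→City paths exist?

5

Assign every edge capacity 1; by Menger, the answer equals the max flow.
Path Plant→City (+1); total 1.
Path Plant→c→City (+1); total 2.
Path Plant→e→City (+1); total 3.
Path Plant→f→City (+1); total 4.
Path Plant→h→City (+1); total 5.
No residual Plant→City path; max flow = 5.
Certifying cut of size 5: {Plant→City, Plant→c, Plant→e, f→City, h→City}.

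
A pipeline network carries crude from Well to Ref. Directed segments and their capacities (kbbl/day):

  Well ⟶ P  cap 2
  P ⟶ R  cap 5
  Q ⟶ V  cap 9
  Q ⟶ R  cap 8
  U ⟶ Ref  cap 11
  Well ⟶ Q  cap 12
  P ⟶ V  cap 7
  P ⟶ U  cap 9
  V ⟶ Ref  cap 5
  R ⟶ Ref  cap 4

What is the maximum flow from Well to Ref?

11

Augment Well→P→R→Ref: bottleneck 2, flow now 2.
Augment Well→Q→R→Ref: bottleneck 2, flow now 4.
Augment Well→Q→V→Ref: bottleneck 5, flow now 9.
Augment Well→Q→R→P→U→Ref: bottleneck 2, flow now 11. (uses reverse residual edge)
No augmenting path remains; maximum flow = 11.
In the residual graph, reachable from Well: {Well, Q, R, V}.
Min-cut edges: Well→P (2), R→Ref (4), V→Ref (5); capacity 2 + 4 + 5 = 11.
This cut is saturated, so no flow can exceed 11.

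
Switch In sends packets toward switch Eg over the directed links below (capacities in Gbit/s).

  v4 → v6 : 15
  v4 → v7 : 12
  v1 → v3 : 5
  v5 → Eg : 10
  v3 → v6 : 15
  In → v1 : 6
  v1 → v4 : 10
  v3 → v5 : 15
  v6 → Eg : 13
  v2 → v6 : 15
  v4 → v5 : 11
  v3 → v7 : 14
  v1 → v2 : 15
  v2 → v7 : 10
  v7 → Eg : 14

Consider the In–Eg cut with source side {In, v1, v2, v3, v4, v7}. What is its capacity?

85

Edges leaving {In, v1, v2, v3, v4, v7}: v2→v6 (15), v3→v5 (15), v3→v6 (15), v4→v5 (11), v4→v6 (15), v7→Eg (14).
Cut capacity = 15 + 15 + 15 + 11 + 15 + 14 = 85.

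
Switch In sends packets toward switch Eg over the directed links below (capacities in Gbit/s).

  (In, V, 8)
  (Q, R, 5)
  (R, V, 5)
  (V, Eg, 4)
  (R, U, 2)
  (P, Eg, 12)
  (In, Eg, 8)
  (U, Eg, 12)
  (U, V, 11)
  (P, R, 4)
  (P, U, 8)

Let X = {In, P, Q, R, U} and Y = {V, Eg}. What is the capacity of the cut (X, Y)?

56

Edges leaving {In, P, Q, R, U}: In→V (8), In→Eg (8), P→Eg (12), R→V (5), U→V (11), U→Eg (12).
Cut capacity = 8 + 8 + 12 + 5 + 11 + 12 = 56.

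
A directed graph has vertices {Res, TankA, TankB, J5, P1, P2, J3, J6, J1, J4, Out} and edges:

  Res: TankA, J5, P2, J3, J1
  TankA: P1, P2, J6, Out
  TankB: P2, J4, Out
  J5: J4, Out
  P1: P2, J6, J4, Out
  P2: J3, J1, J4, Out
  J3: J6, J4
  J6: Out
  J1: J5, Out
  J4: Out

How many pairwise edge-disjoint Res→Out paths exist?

5

Assign every edge capacity 1; by Menger, the answer equals the max flow.
Path Res→TankA→Out (+1); total 1.
Path Res→J5→Out (+1); total 2.
Path Res→P2→Out (+1); total 3.
Path Res→J1→Out (+1); total 4.
Path Res→J3→J6→Out (+1); total 5.
No residual Res→Out path; max flow = 5.
Certifying cut of size 5: {Res→J1, Res→J3, Res→J5, Res→P2, Res→TankA}.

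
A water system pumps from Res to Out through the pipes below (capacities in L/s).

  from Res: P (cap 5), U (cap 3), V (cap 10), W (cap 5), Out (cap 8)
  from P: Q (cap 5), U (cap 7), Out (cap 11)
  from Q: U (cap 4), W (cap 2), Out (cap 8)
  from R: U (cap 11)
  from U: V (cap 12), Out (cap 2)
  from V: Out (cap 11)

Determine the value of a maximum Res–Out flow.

26

Augment Res→Out: bottleneck 8, flow now 8.
Augment Res→P→Out: bottleneck 5, flow now 13.
Augment Res→U→Out: bottleneck 2, flow now 15.
Augment Res→V→Out: bottleneck 10, flow now 25.
Augment Res→U→V→Out: bottleneck 1, flow now 26.
No augmenting path remains; maximum flow = 26.
In the residual graph, reachable from Res: {Res, W}.
Min-cut edges: Res→P (5), Res→U (3), Res→V (10), Res→Out (8); capacity 5 + 3 + 10 + 8 = 26.
This cut is saturated, so no flow can exceed 26.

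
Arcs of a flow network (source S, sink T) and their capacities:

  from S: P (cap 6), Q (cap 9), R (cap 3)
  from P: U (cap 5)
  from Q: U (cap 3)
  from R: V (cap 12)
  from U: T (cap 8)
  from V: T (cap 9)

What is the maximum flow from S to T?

Augment S→P→U→T: bottleneck 5, flow now 5.
Augment S→Q→U→T: bottleneck 3, flow now 8.
Augment S→R→V→T: bottleneck 3, flow now 11.
No augmenting path remains; maximum flow = 11.
In the residual graph, reachable from S: {S, P, Q}.
Min-cut edges: S→R (3), P→U (5), Q→U (3); capacity 3 + 5 + 3 = 11.
This cut is saturated, so no flow can exceed 11.

11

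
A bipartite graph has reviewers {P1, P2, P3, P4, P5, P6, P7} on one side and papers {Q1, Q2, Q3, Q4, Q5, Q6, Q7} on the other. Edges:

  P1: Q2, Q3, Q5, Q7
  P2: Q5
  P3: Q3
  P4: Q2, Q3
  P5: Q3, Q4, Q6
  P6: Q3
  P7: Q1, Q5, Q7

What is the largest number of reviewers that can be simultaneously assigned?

Unit-capacity flow: source→left, listed edges, right→sink; max matching = max flow.
Augmenting path P1→Q2 (+1); matched 1.
Augmenting path P2→Q5 (+1); matched 2.
Augmenting path P3→Q3 (+1); matched 3.
Augmenting path P5→Q4 (+1); matched 4.
Augmenting path P7→Q1 (+1); matched 5.
Augmenting path P4→Q2→P1→Q7 (+1); matched 6.
No augmenting path remains; maximum matching = 6.
König certificate: {P1, P2, P4, P5, P7, Q3} is a vertex cover of size 6 (every listed pair touches it), so no matching can be larger.

6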